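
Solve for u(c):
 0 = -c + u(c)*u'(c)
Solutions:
 u(c) = -sqrt(C1 + c^2)
 u(c) = sqrt(C1 + c^2)


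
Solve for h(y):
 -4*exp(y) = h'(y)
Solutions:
 h(y) = C1 - 4*exp(y)


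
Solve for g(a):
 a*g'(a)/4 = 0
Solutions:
 g(a) = C1


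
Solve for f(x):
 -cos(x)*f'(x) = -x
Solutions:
 f(x) = C1 + Integral(x/cos(x), x)


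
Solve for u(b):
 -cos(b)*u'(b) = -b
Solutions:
 u(b) = C1 + Integral(b/cos(b), b)


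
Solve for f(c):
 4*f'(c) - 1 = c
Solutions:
 f(c) = C1 + c^2/8 + c/4


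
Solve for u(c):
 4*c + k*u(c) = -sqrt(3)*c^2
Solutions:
 u(c) = c*(-sqrt(3)*c - 4)/k


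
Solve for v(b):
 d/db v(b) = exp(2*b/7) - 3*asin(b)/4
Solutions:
 v(b) = C1 - 3*b*asin(b)/4 - 3*sqrt(1 - b^2)/4 + 7*exp(2*b/7)/2


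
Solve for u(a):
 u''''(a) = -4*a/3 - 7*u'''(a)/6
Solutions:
 u(a) = C1 + C2*a + C3*a^2 + C4*exp(-7*a/6) - a^4/21 + 8*a^3/49


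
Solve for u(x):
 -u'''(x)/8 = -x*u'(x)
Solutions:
 u(x) = C1 + Integral(C2*airyai(2*x) + C3*airybi(2*x), x)


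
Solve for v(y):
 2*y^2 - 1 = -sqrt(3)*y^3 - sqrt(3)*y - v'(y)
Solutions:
 v(y) = C1 - sqrt(3)*y^4/4 - 2*y^3/3 - sqrt(3)*y^2/2 + y


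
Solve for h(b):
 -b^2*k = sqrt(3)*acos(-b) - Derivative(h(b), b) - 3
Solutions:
 h(b) = C1 + b^3*k/3 - 3*b + sqrt(3)*(b*acos(-b) + sqrt(1 - b^2))


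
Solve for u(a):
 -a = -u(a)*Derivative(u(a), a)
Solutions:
 u(a) = -sqrt(C1 + a^2)
 u(a) = sqrt(C1 + a^2)


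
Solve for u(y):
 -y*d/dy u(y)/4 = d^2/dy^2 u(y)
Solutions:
 u(y) = C1 + C2*erf(sqrt(2)*y/4)


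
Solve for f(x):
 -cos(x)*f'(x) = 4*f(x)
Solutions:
 f(x) = C1*(sin(x)^2 - 2*sin(x) + 1)/(sin(x)^2 + 2*sin(x) + 1)


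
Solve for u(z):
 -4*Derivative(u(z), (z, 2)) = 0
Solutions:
 u(z) = C1 + C2*z


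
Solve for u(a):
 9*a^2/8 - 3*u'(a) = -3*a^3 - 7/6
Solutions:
 u(a) = C1 + a^4/4 + a^3/8 + 7*a/18


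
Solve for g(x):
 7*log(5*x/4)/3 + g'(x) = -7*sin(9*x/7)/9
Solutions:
 g(x) = C1 - 7*x*log(x)/3 - 3*x*log(5) + 2*x*log(10)/3 + 7*x/3 + 4*x*log(2) + 49*cos(9*x/7)/81


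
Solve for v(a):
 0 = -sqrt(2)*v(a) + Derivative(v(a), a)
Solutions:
 v(a) = C1*exp(sqrt(2)*a)


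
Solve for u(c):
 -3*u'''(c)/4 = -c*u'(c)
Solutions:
 u(c) = C1 + Integral(C2*airyai(6^(2/3)*c/3) + C3*airybi(6^(2/3)*c/3), c)


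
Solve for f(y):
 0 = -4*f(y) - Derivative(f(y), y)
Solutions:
 f(y) = C1*exp(-4*y)


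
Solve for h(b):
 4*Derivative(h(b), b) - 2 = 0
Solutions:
 h(b) = C1 + b/2


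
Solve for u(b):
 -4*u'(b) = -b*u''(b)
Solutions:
 u(b) = C1 + C2*b^5


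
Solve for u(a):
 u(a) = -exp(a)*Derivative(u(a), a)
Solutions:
 u(a) = C1*exp(exp(-a))


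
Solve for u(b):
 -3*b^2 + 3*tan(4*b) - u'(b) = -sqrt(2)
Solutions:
 u(b) = C1 - b^3 + sqrt(2)*b - 3*log(cos(4*b))/4


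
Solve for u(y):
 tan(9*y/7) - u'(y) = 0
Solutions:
 u(y) = C1 - 7*log(cos(9*y/7))/9


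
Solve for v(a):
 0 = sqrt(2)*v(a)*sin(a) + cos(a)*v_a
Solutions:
 v(a) = C1*cos(a)^(sqrt(2))


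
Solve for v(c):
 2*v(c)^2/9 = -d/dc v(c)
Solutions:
 v(c) = 9/(C1 + 2*c)


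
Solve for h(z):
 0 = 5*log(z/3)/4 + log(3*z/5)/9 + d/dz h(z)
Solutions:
 h(z) = C1 - 49*z*log(z)/36 + z*log(5)/9 + 41*z*log(3)/36 + 49*z/36


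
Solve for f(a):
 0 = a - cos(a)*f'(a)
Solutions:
 f(a) = C1 + Integral(a/cos(a), a)


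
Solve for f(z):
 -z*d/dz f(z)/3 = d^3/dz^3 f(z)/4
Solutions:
 f(z) = C1 + Integral(C2*airyai(-6^(2/3)*z/3) + C3*airybi(-6^(2/3)*z/3), z)


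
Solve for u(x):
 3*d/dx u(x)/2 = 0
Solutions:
 u(x) = C1


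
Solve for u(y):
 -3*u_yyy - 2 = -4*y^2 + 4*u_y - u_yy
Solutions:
 u(y) = C1 + y^3/3 + y^2/4 - 15*y/8 + (C2*sin(sqrt(47)*y/6) + C3*cos(sqrt(47)*y/6))*exp(y/6)


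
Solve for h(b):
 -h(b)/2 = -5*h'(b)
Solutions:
 h(b) = C1*exp(b/10)


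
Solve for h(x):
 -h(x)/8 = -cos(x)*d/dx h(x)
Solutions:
 h(x) = C1*(sin(x) + 1)^(1/16)/(sin(x) - 1)^(1/16)


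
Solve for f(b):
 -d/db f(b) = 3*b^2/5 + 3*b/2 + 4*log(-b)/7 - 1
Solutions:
 f(b) = C1 - b^3/5 - 3*b^2/4 - 4*b*log(-b)/7 + 11*b/7


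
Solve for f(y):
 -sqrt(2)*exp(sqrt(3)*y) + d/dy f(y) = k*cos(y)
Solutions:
 f(y) = C1 + k*sin(y) + sqrt(6)*exp(sqrt(3)*y)/3


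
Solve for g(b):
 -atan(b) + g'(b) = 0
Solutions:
 g(b) = C1 + b*atan(b) - log(b^2 + 1)/2


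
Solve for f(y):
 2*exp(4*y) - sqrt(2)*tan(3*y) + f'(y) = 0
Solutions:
 f(y) = C1 - exp(4*y)/2 - sqrt(2)*log(cos(3*y))/3


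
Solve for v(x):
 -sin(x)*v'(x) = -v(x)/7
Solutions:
 v(x) = C1*(cos(x) - 1)^(1/14)/(cos(x) + 1)^(1/14)


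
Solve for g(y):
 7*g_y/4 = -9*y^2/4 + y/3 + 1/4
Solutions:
 g(y) = C1 - 3*y^3/7 + 2*y^2/21 + y/7


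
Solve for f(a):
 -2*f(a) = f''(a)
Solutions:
 f(a) = C1*sin(sqrt(2)*a) + C2*cos(sqrt(2)*a)


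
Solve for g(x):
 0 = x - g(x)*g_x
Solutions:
 g(x) = -sqrt(C1 + x^2)
 g(x) = sqrt(C1 + x^2)


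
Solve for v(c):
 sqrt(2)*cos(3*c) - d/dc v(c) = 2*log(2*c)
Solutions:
 v(c) = C1 - 2*c*log(c) - 2*c*log(2) + 2*c + sqrt(2)*sin(3*c)/3


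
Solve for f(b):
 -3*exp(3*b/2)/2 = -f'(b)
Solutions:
 f(b) = C1 + exp(3*b/2)


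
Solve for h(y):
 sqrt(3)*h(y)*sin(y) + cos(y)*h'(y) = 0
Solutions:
 h(y) = C1*cos(y)^(sqrt(3))


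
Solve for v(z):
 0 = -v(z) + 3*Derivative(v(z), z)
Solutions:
 v(z) = C1*exp(z/3)


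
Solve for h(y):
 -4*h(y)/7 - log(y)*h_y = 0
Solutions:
 h(y) = C1*exp(-4*li(y)/7)


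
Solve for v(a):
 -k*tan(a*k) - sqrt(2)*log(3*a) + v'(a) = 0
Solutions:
 v(a) = C1 + sqrt(2)*a*(log(a) - 1) + sqrt(2)*a*log(3) + k*Piecewise((-log(cos(a*k))/k, Ne(k, 0)), (0, True))


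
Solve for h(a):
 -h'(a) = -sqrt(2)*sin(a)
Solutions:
 h(a) = C1 - sqrt(2)*cos(a)


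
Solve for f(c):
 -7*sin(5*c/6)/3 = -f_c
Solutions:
 f(c) = C1 - 14*cos(5*c/6)/5


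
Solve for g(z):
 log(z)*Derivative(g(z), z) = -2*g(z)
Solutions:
 g(z) = C1*exp(-2*li(z))


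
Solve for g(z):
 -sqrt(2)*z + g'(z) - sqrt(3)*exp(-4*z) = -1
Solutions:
 g(z) = C1 + sqrt(2)*z^2/2 - z - sqrt(3)*exp(-4*z)/4


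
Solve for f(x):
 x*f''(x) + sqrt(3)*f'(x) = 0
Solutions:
 f(x) = C1 + C2*x^(1 - sqrt(3))


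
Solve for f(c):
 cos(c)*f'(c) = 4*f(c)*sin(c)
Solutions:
 f(c) = C1/cos(c)^4


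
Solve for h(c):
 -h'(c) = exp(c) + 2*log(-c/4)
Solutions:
 h(c) = C1 - 2*c*log(-c) + 2*c*(1 + 2*log(2)) - exp(c)


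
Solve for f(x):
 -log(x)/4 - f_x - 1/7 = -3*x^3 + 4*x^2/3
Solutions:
 f(x) = C1 + 3*x^4/4 - 4*x^3/9 - x*log(x)/4 + 3*x/28


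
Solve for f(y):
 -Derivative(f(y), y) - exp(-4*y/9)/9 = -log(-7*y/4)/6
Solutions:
 f(y) = C1 + y*log(-y)/6 + y*(-2*log(2) - 1 + log(7))/6 + exp(-4*y/9)/4


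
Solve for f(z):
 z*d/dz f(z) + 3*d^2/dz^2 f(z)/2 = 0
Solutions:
 f(z) = C1 + C2*erf(sqrt(3)*z/3)


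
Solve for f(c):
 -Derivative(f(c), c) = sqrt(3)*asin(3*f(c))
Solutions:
 Integral(1/asin(3*_y), (_y, f(c))) = C1 - sqrt(3)*c


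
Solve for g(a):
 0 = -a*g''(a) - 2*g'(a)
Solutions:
 g(a) = C1 + C2/a


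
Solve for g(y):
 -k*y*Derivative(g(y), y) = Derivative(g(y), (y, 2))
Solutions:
 g(y) = Piecewise((-sqrt(2)*sqrt(pi)*C1*erf(sqrt(2)*sqrt(k)*y/2)/(2*sqrt(k)) - C2, (k > 0) | (k < 0)), (-C1*y - C2, True))


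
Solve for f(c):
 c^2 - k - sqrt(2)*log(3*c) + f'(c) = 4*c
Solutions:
 f(c) = C1 - c^3/3 + 2*c^2 + c*k + sqrt(2)*c*log(c) - sqrt(2)*c + sqrt(2)*c*log(3)


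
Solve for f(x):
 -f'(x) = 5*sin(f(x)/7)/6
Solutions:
 5*x/6 + 7*log(cos(f(x)/7) - 1)/2 - 7*log(cos(f(x)/7) + 1)/2 = C1


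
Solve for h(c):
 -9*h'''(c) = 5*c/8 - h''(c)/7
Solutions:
 h(c) = C1 + C2*c + C3*exp(c/63) + 35*c^3/48 + 2205*c^2/16


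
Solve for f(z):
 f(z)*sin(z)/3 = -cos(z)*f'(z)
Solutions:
 f(z) = C1*cos(z)^(1/3)


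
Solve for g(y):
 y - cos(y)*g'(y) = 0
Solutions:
 g(y) = C1 + Integral(y/cos(y), y)


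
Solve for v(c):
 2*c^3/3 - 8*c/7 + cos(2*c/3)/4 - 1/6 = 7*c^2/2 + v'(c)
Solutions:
 v(c) = C1 + c^4/6 - 7*c^3/6 - 4*c^2/7 - c/6 + 3*sin(2*c/3)/8


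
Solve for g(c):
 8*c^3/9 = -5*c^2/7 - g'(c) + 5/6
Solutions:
 g(c) = C1 - 2*c^4/9 - 5*c^3/21 + 5*c/6


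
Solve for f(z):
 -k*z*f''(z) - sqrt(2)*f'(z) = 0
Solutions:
 f(z) = C1 + z^(((re(k) - sqrt(2))*re(k) + im(k)^2)/(re(k)^2 + im(k)^2))*(C2*sin(sqrt(2)*log(z)*Abs(im(k))/(re(k)^2 + im(k)^2)) + C3*cos(sqrt(2)*log(z)*im(k)/(re(k)^2 + im(k)^2)))


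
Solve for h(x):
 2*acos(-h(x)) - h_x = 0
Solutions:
 Integral(1/acos(-_y), (_y, h(x))) = C1 + 2*x


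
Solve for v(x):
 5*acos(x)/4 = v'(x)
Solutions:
 v(x) = C1 + 5*x*acos(x)/4 - 5*sqrt(1 - x^2)/4


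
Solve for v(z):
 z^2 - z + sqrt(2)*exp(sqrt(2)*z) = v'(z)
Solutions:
 v(z) = C1 + z^3/3 - z^2/2 + exp(sqrt(2)*z)


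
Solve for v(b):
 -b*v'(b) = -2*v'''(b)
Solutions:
 v(b) = C1 + Integral(C2*airyai(2^(2/3)*b/2) + C3*airybi(2^(2/3)*b/2), b)


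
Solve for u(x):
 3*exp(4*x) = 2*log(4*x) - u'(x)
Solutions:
 u(x) = C1 + 2*x*log(x) + 2*x*(-1 + 2*log(2)) - 3*exp(4*x)/4


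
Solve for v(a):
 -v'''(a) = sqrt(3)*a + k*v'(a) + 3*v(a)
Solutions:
 v(a) = C1*exp(2^(1/3)*a*(2*k/((-3^(1/3) + 3^(5/6)*I)*(sqrt(3)*sqrt(4*k^3 + 243) + 27)^(1/3)) + 6^(1/3)*(sqrt(3)*sqrt(4*k^3 + 243) + 27)^(1/3)/12 - 2^(1/3)*3^(5/6)*I*(sqrt(3)*sqrt(4*k^3 + 243) + 27)^(1/3)/12)) + C2*exp(2^(1/3)*a*(-2*k/((3^(1/3) + 3^(5/6)*I)*(sqrt(3)*sqrt(4*k^3 + 243) + 27)^(1/3)) + 6^(1/3)*(sqrt(3)*sqrt(4*k^3 + 243) + 27)^(1/3)/12 + 2^(1/3)*3^(5/6)*I*(sqrt(3)*sqrt(4*k^3 + 243) + 27)^(1/3)/12)) + C3*exp(6^(1/3)*a*(2*3^(1/3)*k/(sqrt(3)*sqrt(4*k^3 + 243) + 27)^(1/3) - 2^(1/3)*(sqrt(3)*sqrt(4*k^3 + 243) + 27)^(1/3))/6) - sqrt(3)*a/3 + sqrt(3)*k/9


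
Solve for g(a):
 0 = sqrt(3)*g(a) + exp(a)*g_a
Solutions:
 g(a) = C1*exp(sqrt(3)*exp(-a))


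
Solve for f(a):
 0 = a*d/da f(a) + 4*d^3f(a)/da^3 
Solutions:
 f(a) = C1 + Integral(C2*airyai(-2^(1/3)*a/2) + C3*airybi(-2^(1/3)*a/2), a)


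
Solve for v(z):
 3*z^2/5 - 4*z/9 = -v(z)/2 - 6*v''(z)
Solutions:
 v(z) = C1*sin(sqrt(3)*z/6) + C2*cos(sqrt(3)*z/6) - 6*z^2/5 + 8*z/9 + 144/5


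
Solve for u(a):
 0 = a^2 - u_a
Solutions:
 u(a) = C1 + a^3/3


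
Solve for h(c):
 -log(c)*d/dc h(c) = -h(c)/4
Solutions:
 h(c) = C1*exp(li(c)/4)


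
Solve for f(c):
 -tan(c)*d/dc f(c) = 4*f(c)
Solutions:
 f(c) = C1/sin(c)^4


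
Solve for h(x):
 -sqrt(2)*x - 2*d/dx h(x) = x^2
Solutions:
 h(x) = C1 - x^3/6 - sqrt(2)*x^2/4


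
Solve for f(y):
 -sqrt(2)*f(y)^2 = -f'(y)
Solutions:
 f(y) = -1/(C1 + sqrt(2)*y)


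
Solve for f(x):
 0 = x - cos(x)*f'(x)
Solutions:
 f(x) = C1 + Integral(x/cos(x), x)


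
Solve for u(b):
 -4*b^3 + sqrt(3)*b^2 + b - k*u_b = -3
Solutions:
 u(b) = C1 - b^4/k + sqrt(3)*b^3/(3*k) + b^2/(2*k) + 3*b/k


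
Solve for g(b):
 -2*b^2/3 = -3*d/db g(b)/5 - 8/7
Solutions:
 g(b) = C1 + 10*b^3/27 - 40*b/21


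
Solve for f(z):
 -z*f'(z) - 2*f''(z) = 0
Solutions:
 f(z) = C1 + C2*erf(z/2)


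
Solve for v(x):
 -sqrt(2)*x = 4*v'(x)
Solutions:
 v(x) = C1 - sqrt(2)*x^2/8


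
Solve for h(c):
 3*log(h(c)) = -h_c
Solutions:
 li(h(c)) = C1 - 3*c


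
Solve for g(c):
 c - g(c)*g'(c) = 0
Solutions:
 g(c) = -sqrt(C1 + c^2)
 g(c) = sqrt(C1 + c^2)


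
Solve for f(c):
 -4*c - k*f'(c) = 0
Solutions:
 f(c) = C1 - 2*c^2/k


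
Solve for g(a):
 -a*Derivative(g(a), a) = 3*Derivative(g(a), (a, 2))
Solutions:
 g(a) = C1 + C2*erf(sqrt(6)*a/6)


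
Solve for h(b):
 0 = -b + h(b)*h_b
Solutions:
 h(b) = -sqrt(C1 + b^2)
 h(b) = sqrt(C1 + b^2)


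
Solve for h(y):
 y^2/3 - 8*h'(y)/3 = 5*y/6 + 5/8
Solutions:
 h(y) = C1 + y^3/24 - 5*y^2/32 - 15*y/64


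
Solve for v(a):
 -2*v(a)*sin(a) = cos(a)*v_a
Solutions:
 v(a) = C1*cos(a)^2


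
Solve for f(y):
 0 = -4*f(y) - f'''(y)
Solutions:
 f(y) = C3*exp(-2^(2/3)*y) + (C1*sin(2^(2/3)*sqrt(3)*y/2) + C2*cos(2^(2/3)*sqrt(3)*y/2))*exp(2^(2/3)*y/2)


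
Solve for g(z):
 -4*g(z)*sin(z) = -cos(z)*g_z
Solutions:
 g(z) = C1/cos(z)^4


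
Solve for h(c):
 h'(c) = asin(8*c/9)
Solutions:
 h(c) = C1 + c*asin(8*c/9) + sqrt(81 - 64*c^2)/8


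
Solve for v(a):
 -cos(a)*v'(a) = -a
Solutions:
 v(a) = C1 + Integral(a/cos(a), a)


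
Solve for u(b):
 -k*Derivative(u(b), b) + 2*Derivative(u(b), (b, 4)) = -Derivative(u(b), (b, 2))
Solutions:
 u(b) = C1 + C2*exp(b*(6^(1/3)*(-9*k + sqrt(3)*sqrt(27*k^2 + 2))^(1/3)/12 - 2^(1/3)*3^(5/6)*I*(-9*k + sqrt(3)*sqrt(27*k^2 + 2))^(1/3)/12 + 2/((-6^(1/3) + 2^(1/3)*3^(5/6)*I)*(-9*k + sqrt(3)*sqrt(27*k^2 + 2))^(1/3)))) + C3*exp(b*(6^(1/3)*(-9*k + sqrt(3)*sqrt(27*k^2 + 2))^(1/3)/12 + 2^(1/3)*3^(5/6)*I*(-9*k + sqrt(3)*sqrt(27*k^2 + 2))^(1/3)/12 - 2/((6^(1/3) + 2^(1/3)*3^(5/6)*I)*(-9*k + sqrt(3)*sqrt(27*k^2 + 2))^(1/3)))) + C4*exp(6^(1/3)*b*(-(-9*k + sqrt(3)*sqrt(27*k^2 + 2))^(1/3) + 6^(1/3)/(-9*k + sqrt(3)*sqrt(27*k^2 + 2))^(1/3))/6)


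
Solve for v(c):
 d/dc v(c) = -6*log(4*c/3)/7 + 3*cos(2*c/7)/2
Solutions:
 v(c) = C1 - 6*c*log(c)/7 - 12*c*log(2)/7 + 6*c/7 + 6*c*log(3)/7 + 21*sin(2*c/7)/4


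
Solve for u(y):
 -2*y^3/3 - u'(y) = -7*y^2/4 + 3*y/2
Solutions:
 u(y) = C1 - y^4/6 + 7*y^3/12 - 3*y^2/4


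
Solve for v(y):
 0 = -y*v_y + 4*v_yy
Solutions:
 v(y) = C1 + C2*erfi(sqrt(2)*y/4)


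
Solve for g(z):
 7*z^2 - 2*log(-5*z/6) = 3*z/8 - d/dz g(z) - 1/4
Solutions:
 g(z) = C1 - 7*z^3/3 + 3*z^2/16 + 2*z*log(-z) + z*(-2*log(6) - 9/4 + 2*log(5))


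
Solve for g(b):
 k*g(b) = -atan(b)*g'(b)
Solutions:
 g(b) = C1*exp(-k*Integral(1/atan(b), b))


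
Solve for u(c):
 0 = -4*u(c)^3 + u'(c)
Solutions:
 u(c) = -sqrt(2)*sqrt(-1/(C1 + 4*c))/2
 u(c) = sqrt(2)*sqrt(-1/(C1 + 4*c))/2


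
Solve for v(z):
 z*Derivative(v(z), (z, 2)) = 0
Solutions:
 v(z) = C1 + C2*z


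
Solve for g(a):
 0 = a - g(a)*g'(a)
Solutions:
 g(a) = -sqrt(C1 + a^2)
 g(a) = sqrt(C1 + a^2)


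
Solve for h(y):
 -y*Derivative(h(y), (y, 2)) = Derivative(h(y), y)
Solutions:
 h(y) = C1 + C2*log(y)


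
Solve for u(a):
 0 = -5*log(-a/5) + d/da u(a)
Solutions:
 u(a) = C1 + 5*a*log(-a) + 5*a*(-log(5) - 1)


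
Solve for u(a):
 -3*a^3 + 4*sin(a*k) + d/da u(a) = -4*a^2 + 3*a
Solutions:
 u(a) = C1 + 3*a^4/4 - 4*a^3/3 + 3*a^2/2 + 4*cos(a*k)/k


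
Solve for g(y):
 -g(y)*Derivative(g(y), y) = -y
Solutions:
 g(y) = -sqrt(C1 + y^2)
 g(y) = sqrt(C1 + y^2)


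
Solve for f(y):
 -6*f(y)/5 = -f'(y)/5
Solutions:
 f(y) = C1*exp(6*y)


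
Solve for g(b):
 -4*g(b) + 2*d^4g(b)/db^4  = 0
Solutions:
 g(b) = C1*exp(-2^(1/4)*b) + C2*exp(2^(1/4)*b) + C3*sin(2^(1/4)*b) + C4*cos(2^(1/4)*b)


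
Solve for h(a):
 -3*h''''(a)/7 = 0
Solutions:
 h(a) = C1 + C2*a + C3*a^2 + C4*a^3


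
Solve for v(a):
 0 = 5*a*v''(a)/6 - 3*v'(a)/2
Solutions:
 v(a) = C1 + C2*a^(14/5)


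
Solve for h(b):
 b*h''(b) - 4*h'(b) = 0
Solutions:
 h(b) = C1 + C2*b^5


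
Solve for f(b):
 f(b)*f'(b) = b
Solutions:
 f(b) = -sqrt(C1 + b^2)
 f(b) = sqrt(C1 + b^2)


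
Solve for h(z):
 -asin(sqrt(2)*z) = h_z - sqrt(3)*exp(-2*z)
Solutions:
 h(z) = C1 - z*asin(sqrt(2)*z) - sqrt(2)*sqrt(1 - 2*z^2)/2 - sqrt(3)*exp(-2*z)/2


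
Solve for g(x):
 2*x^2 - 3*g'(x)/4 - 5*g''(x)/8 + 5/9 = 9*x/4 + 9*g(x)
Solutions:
 g(x) = 2*x^2/9 - 31*x/108 + (C1*sin(3*sqrt(39)*x/5) + C2*cos(3*sqrt(39)*x/5))*exp(-3*x/5) + 71/1296


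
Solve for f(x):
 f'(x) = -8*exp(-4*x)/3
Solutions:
 f(x) = C1 + 2*exp(-4*x)/3


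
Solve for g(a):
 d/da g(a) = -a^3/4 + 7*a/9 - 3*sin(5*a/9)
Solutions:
 g(a) = C1 - a^4/16 + 7*a^2/18 + 27*cos(5*a/9)/5


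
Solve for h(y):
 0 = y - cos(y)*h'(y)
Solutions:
 h(y) = C1 + Integral(y/cos(y), y)


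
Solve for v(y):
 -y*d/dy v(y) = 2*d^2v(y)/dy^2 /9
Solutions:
 v(y) = C1 + C2*erf(3*y/2)


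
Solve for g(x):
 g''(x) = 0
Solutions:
 g(x) = C1 + C2*x


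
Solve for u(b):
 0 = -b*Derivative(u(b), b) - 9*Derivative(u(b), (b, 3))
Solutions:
 u(b) = C1 + Integral(C2*airyai(-3^(1/3)*b/3) + C3*airybi(-3^(1/3)*b/3), b)


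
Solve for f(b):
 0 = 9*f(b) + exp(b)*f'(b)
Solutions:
 f(b) = C1*exp(9*exp(-b))


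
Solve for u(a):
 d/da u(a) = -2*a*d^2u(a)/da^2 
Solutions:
 u(a) = C1 + C2*sqrt(a)


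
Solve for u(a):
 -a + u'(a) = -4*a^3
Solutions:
 u(a) = C1 - a^4 + a^2/2


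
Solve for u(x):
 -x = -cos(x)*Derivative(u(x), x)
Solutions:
 u(x) = C1 + Integral(x/cos(x), x)


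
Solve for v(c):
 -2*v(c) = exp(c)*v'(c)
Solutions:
 v(c) = C1*exp(2*exp(-c))


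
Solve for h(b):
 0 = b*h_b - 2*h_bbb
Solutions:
 h(b) = C1 + Integral(C2*airyai(2^(2/3)*b/2) + C3*airybi(2^(2/3)*b/2), b)


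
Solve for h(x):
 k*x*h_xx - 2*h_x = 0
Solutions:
 h(x) = C1 + x^(((re(k) + 2)*re(k) + im(k)^2)/(re(k)^2 + im(k)^2))*(C2*sin(2*log(x)*Abs(im(k))/(re(k)^2 + im(k)^2)) + C3*cos(2*log(x)*im(k)/(re(k)^2 + im(k)^2)))


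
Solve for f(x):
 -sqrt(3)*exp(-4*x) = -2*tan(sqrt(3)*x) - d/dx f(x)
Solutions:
 f(x) = C1 - sqrt(3)*log(tan(sqrt(3)*x)^2 + 1)/3 - sqrt(3)*exp(-4*x)/4


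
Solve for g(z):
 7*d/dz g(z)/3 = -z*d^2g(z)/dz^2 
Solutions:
 g(z) = C1 + C2/z^(4/3)


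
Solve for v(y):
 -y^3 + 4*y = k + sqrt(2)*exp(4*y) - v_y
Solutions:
 v(y) = C1 + k*y + y^4/4 - 2*y^2 + sqrt(2)*exp(4*y)/4


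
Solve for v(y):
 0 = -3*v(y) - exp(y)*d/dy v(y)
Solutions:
 v(y) = C1*exp(3*exp(-y))


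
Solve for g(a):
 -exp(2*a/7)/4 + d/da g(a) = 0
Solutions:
 g(a) = C1 + 7*exp(2*a/7)/8


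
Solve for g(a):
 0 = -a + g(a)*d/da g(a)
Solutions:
 g(a) = -sqrt(C1 + a^2)
 g(a) = sqrt(C1 + a^2)


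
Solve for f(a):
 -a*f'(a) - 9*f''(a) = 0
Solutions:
 f(a) = C1 + C2*erf(sqrt(2)*a/6)


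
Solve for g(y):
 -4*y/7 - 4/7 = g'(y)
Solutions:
 g(y) = C1 - 2*y^2/7 - 4*y/7


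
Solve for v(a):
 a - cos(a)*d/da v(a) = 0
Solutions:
 v(a) = C1 + Integral(a/cos(a), a)


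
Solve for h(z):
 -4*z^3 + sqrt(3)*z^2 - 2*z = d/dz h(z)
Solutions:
 h(z) = C1 - z^4 + sqrt(3)*z^3/3 - z^2


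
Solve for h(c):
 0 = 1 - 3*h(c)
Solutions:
 h(c) = 1/3


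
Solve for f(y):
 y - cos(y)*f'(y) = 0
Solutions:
 f(y) = C1 + Integral(y/cos(y), y)


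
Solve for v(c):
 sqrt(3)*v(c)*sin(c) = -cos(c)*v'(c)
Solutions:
 v(c) = C1*cos(c)^(sqrt(3))


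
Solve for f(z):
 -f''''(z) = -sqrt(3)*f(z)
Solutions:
 f(z) = C1*exp(-3^(1/8)*z) + C2*exp(3^(1/8)*z) + C3*sin(3^(1/8)*z) + C4*cos(3^(1/8)*z)


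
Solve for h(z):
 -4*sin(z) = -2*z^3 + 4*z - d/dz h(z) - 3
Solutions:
 h(z) = C1 - z^4/2 + 2*z^2 - 3*z - 4*cos(z)


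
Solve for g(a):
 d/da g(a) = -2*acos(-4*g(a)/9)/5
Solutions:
 Integral(1/acos(-4*_y/9), (_y, g(a))) = C1 - 2*a/5


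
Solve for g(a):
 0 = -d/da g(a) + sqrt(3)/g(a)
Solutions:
 g(a) = -sqrt(C1 + 2*sqrt(3)*a)
 g(a) = sqrt(C1 + 2*sqrt(3)*a)


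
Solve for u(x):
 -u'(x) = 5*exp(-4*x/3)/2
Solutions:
 u(x) = C1 + 15*exp(-4*x/3)/8


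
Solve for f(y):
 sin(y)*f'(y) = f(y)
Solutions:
 f(y) = C1*sqrt(cos(y) - 1)/sqrt(cos(y) + 1)


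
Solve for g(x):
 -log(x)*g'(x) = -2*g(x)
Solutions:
 g(x) = C1*exp(2*li(x))


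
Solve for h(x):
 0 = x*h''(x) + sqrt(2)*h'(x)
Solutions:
 h(x) = C1 + C2*x^(1 - sqrt(2))


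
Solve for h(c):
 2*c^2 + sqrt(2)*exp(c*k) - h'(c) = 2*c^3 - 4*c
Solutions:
 h(c) = C1 - c^4/2 + 2*c^3/3 + 2*c^2 + sqrt(2)*exp(c*k)/k


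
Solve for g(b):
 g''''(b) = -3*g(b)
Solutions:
 g(b) = (C1*sin(sqrt(2)*3^(1/4)*b/2) + C2*cos(sqrt(2)*3^(1/4)*b/2))*exp(-sqrt(2)*3^(1/4)*b/2) + (C3*sin(sqrt(2)*3^(1/4)*b/2) + C4*cos(sqrt(2)*3^(1/4)*b/2))*exp(sqrt(2)*3^(1/4)*b/2)


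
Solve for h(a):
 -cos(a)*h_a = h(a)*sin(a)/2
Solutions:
 h(a) = C1*sqrt(cos(a))


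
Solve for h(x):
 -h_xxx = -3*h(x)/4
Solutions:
 h(x) = C3*exp(6^(1/3)*x/2) + (C1*sin(2^(1/3)*3^(5/6)*x/4) + C2*cos(2^(1/3)*3^(5/6)*x/4))*exp(-6^(1/3)*x/4)


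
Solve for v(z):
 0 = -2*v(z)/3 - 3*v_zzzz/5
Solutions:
 v(z) = (C1*sin(2^(3/4)*sqrt(3)*5^(1/4)*z/6) + C2*cos(2^(3/4)*sqrt(3)*5^(1/4)*z/6))*exp(-2^(3/4)*sqrt(3)*5^(1/4)*z/6) + (C3*sin(2^(3/4)*sqrt(3)*5^(1/4)*z/6) + C4*cos(2^(3/4)*sqrt(3)*5^(1/4)*z/6))*exp(2^(3/4)*sqrt(3)*5^(1/4)*z/6)


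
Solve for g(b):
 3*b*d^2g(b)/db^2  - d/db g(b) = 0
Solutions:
 g(b) = C1 + C2*b^(4/3)


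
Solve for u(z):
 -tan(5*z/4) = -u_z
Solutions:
 u(z) = C1 - 4*log(cos(5*z/4))/5


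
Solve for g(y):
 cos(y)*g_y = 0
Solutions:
 g(y) = C1


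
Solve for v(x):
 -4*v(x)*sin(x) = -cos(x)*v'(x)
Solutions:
 v(x) = C1/cos(x)^4


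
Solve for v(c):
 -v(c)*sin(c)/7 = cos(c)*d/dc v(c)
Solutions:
 v(c) = C1*cos(c)^(1/7)


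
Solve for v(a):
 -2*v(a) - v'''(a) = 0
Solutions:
 v(a) = C3*exp(-2^(1/3)*a) + (C1*sin(2^(1/3)*sqrt(3)*a/2) + C2*cos(2^(1/3)*sqrt(3)*a/2))*exp(2^(1/3)*a/2)


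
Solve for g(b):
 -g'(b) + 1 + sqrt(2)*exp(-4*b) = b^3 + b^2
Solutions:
 g(b) = C1 - b^4/4 - b^3/3 + b - sqrt(2)*exp(-4*b)/4


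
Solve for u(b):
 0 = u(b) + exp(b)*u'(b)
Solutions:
 u(b) = C1*exp(exp(-b))


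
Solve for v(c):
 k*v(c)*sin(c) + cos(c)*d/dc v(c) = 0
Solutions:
 v(c) = C1*exp(k*log(cos(c)))


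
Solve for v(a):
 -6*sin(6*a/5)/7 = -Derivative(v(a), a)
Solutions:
 v(a) = C1 - 5*cos(6*a/5)/7


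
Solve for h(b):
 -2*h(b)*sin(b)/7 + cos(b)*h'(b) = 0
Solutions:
 h(b) = C1/cos(b)^(2/7)


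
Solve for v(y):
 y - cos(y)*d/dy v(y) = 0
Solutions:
 v(y) = C1 + Integral(y/cos(y), y)


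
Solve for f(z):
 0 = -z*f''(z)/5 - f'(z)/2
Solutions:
 f(z) = C1 + C2/z^(3/2)


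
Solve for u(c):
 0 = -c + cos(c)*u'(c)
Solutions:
 u(c) = C1 + Integral(c/cos(c), c)


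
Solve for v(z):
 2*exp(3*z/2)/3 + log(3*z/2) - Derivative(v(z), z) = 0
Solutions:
 v(z) = C1 + z*log(z) + z*(-1 - log(2) + log(3)) + 4*exp(3*z/2)/9


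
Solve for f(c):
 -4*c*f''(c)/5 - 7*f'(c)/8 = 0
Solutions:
 f(c) = C1 + C2/c^(3/32)


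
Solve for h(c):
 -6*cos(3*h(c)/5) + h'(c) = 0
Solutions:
 -6*c - 5*log(sin(3*h(c)/5) - 1)/6 + 5*log(sin(3*h(c)/5) + 1)/6 = C1


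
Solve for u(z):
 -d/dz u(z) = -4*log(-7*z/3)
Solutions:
 u(z) = C1 + 4*z*log(-z) + 4*z*(-log(3) - 1 + log(7))


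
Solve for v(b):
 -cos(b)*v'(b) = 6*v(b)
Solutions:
 v(b) = C1*(sin(b)^3 - 3*sin(b)^2 + 3*sin(b) - 1)/(sin(b)^3 + 3*sin(b)^2 + 3*sin(b) + 1)


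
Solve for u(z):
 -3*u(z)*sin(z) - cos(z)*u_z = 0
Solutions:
 u(z) = C1*cos(z)^3


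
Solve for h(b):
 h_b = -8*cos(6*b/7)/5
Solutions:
 h(b) = C1 - 28*sin(6*b/7)/15


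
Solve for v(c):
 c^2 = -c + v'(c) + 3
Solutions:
 v(c) = C1 + c^3/3 + c^2/2 - 3*c


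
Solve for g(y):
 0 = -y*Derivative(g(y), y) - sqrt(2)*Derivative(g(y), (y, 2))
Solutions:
 g(y) = C1 + C2*erf(2^(1/4)*y/2)


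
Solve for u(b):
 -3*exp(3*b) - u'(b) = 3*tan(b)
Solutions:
 u(b) = C1 - exp(3*b) + 3*log(cos(b))


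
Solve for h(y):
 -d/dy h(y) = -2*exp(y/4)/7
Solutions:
 h(y) = C1 + 8*exp(y/4)/7


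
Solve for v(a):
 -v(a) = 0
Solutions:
 v(a) = 0


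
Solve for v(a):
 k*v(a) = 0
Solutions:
 v(a) = 0


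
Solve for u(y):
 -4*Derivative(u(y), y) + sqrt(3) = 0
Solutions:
 u(y) = C1 + sqrt(3)*y/4


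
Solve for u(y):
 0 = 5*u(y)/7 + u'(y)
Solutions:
 u(y) = C1*exp(-5*y/7)


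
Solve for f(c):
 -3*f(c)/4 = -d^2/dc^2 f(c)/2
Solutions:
 f(c) = C1*exp(-sqrt(6)*c/2) + C2*exp(sqrt(6)*c/2)


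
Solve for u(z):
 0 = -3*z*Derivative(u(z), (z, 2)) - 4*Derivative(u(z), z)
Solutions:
 u(z) = C1 + C2/z^(1/3)


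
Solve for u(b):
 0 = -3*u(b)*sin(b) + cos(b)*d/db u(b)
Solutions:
 u(b) = C1/cos(b)^3


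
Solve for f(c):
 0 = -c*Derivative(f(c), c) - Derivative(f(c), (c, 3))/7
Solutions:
 f(c) = C1 + Integral(C2*airyai(-7^(1/3)*c) + C3*airybi(-7^(1/3)*c), c)


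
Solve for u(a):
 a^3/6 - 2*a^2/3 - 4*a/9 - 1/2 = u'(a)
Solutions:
 u(a) = C1 + a^4/24 - 2*a^3/9 - 2*a^2/9 - a/2


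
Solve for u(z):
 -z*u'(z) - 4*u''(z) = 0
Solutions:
 u(z) = C1 + C2*erf(sqrt(2)*z/4)


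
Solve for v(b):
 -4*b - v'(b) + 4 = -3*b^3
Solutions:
 v(b) = C1 + 3*b^4/4 - 2*b^2 + 4*b


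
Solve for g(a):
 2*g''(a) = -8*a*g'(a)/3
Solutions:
 g(a) = C1 + C2*erf(sqrt(6)*a/3)


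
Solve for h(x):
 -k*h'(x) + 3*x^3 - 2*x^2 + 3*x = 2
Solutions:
 h(x) = C1 + 3*x^4/(4*k) - 2*x^3/(3*k) + 3*x^2/(2*k) - 2*x/k


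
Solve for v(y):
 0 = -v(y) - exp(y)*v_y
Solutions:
 v(y) = C1*exp(exp(-y))


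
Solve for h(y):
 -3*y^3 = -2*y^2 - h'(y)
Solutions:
 h(y) = C1 + 3*y^4/4 - 2*y^3/3


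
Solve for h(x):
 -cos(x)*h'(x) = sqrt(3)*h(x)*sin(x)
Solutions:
 h(x) = C1*cos(x)^(sqrt(3))


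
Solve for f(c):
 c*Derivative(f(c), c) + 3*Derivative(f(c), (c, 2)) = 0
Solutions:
 f(c) = C1 + C2*erf(sqrt(6)*c/6)


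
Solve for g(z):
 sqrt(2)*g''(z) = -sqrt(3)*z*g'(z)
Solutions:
 g(z) = C1 + C2*erf(6^(1/4)*z/2)


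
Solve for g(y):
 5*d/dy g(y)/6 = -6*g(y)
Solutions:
 g(y) = C1*exp(-36*y/5)


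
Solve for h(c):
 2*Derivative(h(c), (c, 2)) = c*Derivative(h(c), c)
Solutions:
 h(c) = C1 + C2*erfi(c/2)


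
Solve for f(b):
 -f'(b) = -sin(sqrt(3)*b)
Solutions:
 f(b) = C1 - sqrt(3)*cos(sqrt(3)*b)/3


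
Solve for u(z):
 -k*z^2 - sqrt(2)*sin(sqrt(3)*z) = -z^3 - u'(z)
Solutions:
 u(z) = C1 + k*z^3/3 - z^4/4 - sqrt(6)*cos(sqrt(3)*z)/3


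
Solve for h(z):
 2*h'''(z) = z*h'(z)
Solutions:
 h(z) = C1 + Integral(C2*airyai(2^(2/3)*z/2) + C3*airybi(2^(2/3)*z/2), z)


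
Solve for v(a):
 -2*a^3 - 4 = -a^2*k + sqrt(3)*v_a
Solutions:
 v(a) = C1 - sqrt(3)*a^4/6 + sqrt(3)*a^3*k/9 - 4*sqrt(3)*a/3


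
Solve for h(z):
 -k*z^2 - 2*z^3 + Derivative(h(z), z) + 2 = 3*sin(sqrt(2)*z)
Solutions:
 h(z) = C1 + k*z^3/3 + z^4/2 - 2*z - 3*sqrt(2)*cos(sqrt(2)*z)/2


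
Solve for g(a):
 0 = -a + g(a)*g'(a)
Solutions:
 g(a) = -sqrt(C1 + a^2)
 g(a) = sqrt(C1 + a^2)


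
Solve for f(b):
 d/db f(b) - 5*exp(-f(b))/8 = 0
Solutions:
 f(b) = log(C1 + 5*b/8)


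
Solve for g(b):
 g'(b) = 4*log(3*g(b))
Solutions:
 -Integral(1/(log(_y) + log(3)), (_y, g(b)))/4 = C1 - b


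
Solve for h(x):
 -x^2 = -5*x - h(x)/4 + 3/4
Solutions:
 h(x) = 4*x^2 - 20*x + 3


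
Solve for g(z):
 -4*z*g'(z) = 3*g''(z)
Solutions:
 g(z) = C1 + C2*erf(sqrt(6)*z/3)


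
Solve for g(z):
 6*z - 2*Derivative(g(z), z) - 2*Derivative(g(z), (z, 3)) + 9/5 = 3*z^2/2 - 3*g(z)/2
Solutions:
 g(z) = C1*exp(3^(1/3)*z*(-(27 + sqrt(921))^(1/3) + 4*3^(1/3)/(27 + sqrt(921))^(1/3))/12)*sin(3^(1/6)*z*((27 + sqrt(921))^(-1/3) + 3^(2/3)*(27 + sqrt(921))^(1/3)/12)) + C2*exp(3^(1/3)*z*(-(27 + sqrt(921))^(1/3) + 4*3^(1/3)/(27 + sqrt(921))^(1/3))/12)*cos(3^(1/6)*z*((27 + sqrt(921))^(-1/3) + 3^(2/3)*(27 + sqrt(921))^(1/3)/12)) + C3*exp(-3^(1/3)*z*(-(27 + sqrt(921))^(1/3) + 4*3^(1/3)/(27 + sqrt(921))^(1/3))/6) + z^2 - 4*z/3 - 134/45


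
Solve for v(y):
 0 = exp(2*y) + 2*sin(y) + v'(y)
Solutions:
 v(y) = C1 - exp(2*y)/2 + 2*cos(y)


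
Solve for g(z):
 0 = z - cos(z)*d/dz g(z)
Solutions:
 g(z) = C1 + Integral(z/cos(z), z)


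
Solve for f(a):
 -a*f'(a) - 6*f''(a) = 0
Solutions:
 f(a) = C1 + C2*erf(sqrt(3)*a/6)


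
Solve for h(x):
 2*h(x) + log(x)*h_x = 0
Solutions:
 h(x) = C1*exp(-2*li(x))


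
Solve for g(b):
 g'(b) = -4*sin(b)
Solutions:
 g(b) = C1 + 4*cos(b)


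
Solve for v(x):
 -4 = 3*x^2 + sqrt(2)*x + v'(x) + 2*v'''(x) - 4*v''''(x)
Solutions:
 v(x) = C1 + C2*exp(x*(-(3*sqrt(87) + 28)^(1/3) - 1/(3*sqrt(87) + 28)^(1/3) + 2)/12)*sin(sqrt(3)*x*(-(3*sqrt(87) + 28)^(1/3) + (3*sqrt(87) + 28)^(-1/3))/12) + C3*exp(x*(-(3*sqrt(87) + 28)^(1/3) - 1/(3*sqrt(87) + 28)^(1/3) + 2)/12)*cos(sqrt(3)*x*(-(3*sqrt(87) + 28)^(1/3) + (3*sqrt(87) + 28)^(-1/3))/12) + C4*exp(x*((3*sqrt(87) + 28)^(-1/3) + 1 + (3*sqrt(87) + 28)^(1/3))/6) - x^3 - sqrt(2)*x^2/2 + 8*x


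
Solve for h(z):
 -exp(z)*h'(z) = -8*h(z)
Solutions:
 h(z) = C1*exp(-8*exp(-z))


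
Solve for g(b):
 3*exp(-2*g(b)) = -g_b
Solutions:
 g(b) = log(-sqrt(C1 - 6*b))
 g(b) = log(C1 - 6*b)/2


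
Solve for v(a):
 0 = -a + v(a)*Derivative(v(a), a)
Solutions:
 v(a) = -sqrt(C1 + a^2)
 v(a) = sqrt(C1 + a^2)


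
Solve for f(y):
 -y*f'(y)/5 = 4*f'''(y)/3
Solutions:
 f(y) = C1 + Integral(C2*airyai(-150^(1/3)*y/10) + C3*airybi(-150^(1/3)*y/10), y)


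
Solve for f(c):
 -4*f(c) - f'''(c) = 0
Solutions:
 f(c) = C3*exp(-2^(2/3)*c) + (C1*sin(2^(2/3)*sqrt(3)*c/2) + C2*cos(2^(2/3)*sqrt(3)*c/2))*exp(2^(2/3)*c/2)


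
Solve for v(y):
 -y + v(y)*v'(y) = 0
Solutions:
 v(y) = -sqrt(C1 + y^2)
 v(y) = sqrt(C1 + y^2)


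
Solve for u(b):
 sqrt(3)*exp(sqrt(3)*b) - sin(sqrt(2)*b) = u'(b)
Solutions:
 u(b) = C1 + exp(sqrt(3)*b) + sqrt(2)*cos(sqrt(2)*b)/2


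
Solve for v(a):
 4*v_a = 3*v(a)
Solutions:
 v(a) = C1*exp(3*a/4)


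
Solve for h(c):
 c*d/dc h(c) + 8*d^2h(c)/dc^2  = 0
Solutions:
 h(c) = C1 + C2*erf(c/4)


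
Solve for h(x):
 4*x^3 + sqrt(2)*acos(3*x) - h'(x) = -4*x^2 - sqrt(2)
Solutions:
 h(x) = C1 + x^4 + 4*x^3/3 + sqrt(2)*x + sqrt(2)*(x*acos(3*x) - sqrt(1 - 9*x^2)/3)


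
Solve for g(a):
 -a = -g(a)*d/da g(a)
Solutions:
 g(a) = -sqrt(C1 + a^2)
 g(a) = sqrt(C1 + a^2)


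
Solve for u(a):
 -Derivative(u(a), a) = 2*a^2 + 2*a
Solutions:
 u(a) = C1 - 2*a^3/3 - a^2


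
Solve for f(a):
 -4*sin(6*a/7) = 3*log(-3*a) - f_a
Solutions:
 f(a) = C1 + 3*a*log(-a) - 3*a + 3*a*log(3) - 14*cos(6*a/7)/3


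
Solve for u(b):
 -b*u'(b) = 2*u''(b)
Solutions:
 u(b) = C1 + C2*erf(b/2)


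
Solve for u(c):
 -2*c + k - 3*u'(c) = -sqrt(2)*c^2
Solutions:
 u(c) = C1 + sqrt(2)*c^3/9 - c^2/3 + c*k/3


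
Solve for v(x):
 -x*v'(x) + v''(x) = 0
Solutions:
 v(x) = C1 + C2*erfi(sqrt(2)*x/2)


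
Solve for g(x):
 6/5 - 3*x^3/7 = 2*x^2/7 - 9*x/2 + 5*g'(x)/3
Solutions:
 g(x) = C1 - 9*x^4/140 - 2*x^3/35 + 27*x^2/20 + 18*x/25


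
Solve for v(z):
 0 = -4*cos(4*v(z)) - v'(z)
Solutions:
 v(z) = -asin((C1 + exp(32*z))/(C1 - exp(32*z)))/4 + pi/4
 v(z) = asin((C1 + exp(32*z))/(C1 - exp(32*z)))/4


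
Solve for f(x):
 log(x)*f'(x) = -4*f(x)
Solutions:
 f(x) = C1*exp(-4*li(x))


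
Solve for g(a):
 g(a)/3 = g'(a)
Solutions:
 g(a) = C1*exp(a/3)


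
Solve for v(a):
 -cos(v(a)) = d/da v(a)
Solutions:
 v(a) = pi - asin((C1 + exp(2*a))/(C1 - exp(2*a)))
 v(a) = asin((C1 + exp(2*a))/(C1 - exp(2*a)))


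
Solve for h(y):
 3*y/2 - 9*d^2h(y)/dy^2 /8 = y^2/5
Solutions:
 h(y) = C1 + C2*y - 2*y^4/135 + 2*y^3/9


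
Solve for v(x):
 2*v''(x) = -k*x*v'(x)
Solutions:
 v(x) = Piecewise((-sqrt(pi)*C1*erf(sqrt(k)*x/2)/sqrt(k) - C2, (k > 0) | (k < 0)), (-C1*x - C2, True))


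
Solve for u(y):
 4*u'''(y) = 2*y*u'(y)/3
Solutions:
 u(y) = C1 + Integral(C2*airyai(6^(2/3)*y/6) + C3*airybi(6^(2/3)*y/6), y)


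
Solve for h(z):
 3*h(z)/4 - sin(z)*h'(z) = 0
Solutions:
 h(z) = C1*(cos(z) - 1)^(3/8)/(cos(z) + 1)^(3/8)


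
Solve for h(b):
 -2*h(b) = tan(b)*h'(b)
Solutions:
 h(b) = C1/sin(b)^2


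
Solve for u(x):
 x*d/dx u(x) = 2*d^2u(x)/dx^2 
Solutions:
 u(x) = C1 + C2*erfi(x/2)


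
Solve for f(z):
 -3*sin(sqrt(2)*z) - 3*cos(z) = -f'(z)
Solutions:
 f(z) = C1 + 3*sin(z) - 3*sqrt(2)*cos(sqrt(2)*z)/2


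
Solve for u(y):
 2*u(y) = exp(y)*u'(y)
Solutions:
 u(y) = C1*exp(-2*exp(-y))


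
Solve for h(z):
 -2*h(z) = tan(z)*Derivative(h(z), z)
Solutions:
 h(z) = C1/sin(z)^2


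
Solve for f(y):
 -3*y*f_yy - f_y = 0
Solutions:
 f(y) = C1 + C2*y^(2/3)


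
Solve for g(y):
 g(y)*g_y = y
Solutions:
 g(y) = -sqrt(C1 + y^2)
 g(y) = sqrt(C1 + y^2)


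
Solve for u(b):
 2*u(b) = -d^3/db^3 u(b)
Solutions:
 u(b) = C3*exp(-2^(1/3)*b) + (C1*sin(2^(1/3)*sqrt(3)*b/2) + C2*cos(2^(1/3)*sqrt(3)*b/2))*exp(2^(1/3)*b/2)


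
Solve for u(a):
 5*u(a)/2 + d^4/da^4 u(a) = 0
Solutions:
 u(a) = (C1*sin(10^(1/4)*a/2) + C2*cos(10^(1/4)*a/2))*exp(-10^(1/4)*a/2) + (C3*sin(10^(1/4)*a/2) + C4*cos(10^(1/4)*a/2))*exp(10^(1/4)*a/2)


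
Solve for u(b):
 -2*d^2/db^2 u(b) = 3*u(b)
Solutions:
 u(b) = C1*sin(sqrt(6)*b/2) + C2*cos(sqrt(6)*b/2)


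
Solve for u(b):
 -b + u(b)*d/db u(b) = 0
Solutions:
 u(b) = -sqrt(C1 + b^2)
 u(b) = sqrt(C1 + b^2)


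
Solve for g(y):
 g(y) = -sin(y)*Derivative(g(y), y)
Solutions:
 g(y) = C1*sqrt(cos(y) + 1)/sqrt(cos(y) - 1)


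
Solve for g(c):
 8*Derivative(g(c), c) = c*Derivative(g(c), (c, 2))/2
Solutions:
 g(c) = C1 + C2*c^17


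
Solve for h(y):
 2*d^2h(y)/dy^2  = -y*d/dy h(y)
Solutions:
 h(y) = C1 + C2*erf(y/2)


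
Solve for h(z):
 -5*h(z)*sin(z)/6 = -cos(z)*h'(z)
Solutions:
 h(z) = C1/cos(z)^(5/6)


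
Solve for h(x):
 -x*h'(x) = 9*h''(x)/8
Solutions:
 h(x) = C1 + C2*erf(2*x/3)


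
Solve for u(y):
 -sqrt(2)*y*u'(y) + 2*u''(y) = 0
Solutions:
 u(y) = C1 + C2*erfi(2^(1/4)*y/2)


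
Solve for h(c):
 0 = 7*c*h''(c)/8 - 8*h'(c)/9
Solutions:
 h(c) = C1 + C2*c^(127/63)


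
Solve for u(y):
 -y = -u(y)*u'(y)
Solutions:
 u(y) = -sqrt(C1 + y^2)
 u(y) = sqrt(C1 + y^2)


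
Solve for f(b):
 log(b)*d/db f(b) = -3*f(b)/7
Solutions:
 f(b) = C1*exp(-3*li(b)/7)


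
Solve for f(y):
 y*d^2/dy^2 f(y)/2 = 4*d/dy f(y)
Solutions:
 f(y) = C1 + C2*y^9


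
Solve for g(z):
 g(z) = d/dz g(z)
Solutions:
 g(z) = C1*exp(z)


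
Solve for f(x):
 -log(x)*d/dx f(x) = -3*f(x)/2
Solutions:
 f(x) = C1*exp(3*li(x)/2)


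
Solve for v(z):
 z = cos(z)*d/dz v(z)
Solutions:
 v(z) = C1 + Integral(z/cos(z), z)


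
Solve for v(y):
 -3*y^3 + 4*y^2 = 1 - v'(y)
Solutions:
 v(y) = C1 + 3*y^4/4 - 4*y^3/3 + y


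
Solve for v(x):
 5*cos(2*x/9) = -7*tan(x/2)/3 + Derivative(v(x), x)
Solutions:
 v(x) = C1 - 14*log(cos(x/2))/3 + 45*sin(2*x/9)/2


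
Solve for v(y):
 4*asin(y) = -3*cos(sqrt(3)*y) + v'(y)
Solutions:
 v(y) = C1 + 4*y*asin(y) + 4*sqrt(1 - y^2) + sqrt(3)*sin(sqrt(3)*y)


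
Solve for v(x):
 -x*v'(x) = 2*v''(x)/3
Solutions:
 v(x) = C1 + C2*erf(sqrt(3)*x/2)


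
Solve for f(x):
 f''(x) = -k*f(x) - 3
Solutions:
 f(x) = C1*exp(-x*sqrt(-k)) + C2*exp(x*sqrt(-k)) - 3/k


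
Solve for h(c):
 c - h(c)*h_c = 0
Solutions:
 h(c) = -sqrt(C1 + c^2)
 h(c) = sqrt(C1 + c^2)


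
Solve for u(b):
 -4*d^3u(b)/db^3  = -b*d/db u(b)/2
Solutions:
 u(b) = C1 + Integral(C2*airyai(b/2) + C3*airybi(b/2), b)


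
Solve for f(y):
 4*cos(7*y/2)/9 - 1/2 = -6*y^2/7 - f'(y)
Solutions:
 f(y) = C1 - 2*y^3/7 + y/2 - 8*sin(7*y/2)/63


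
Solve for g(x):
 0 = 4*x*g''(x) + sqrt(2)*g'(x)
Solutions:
 g(x) = C1 + C2*x^(1 - sqrt(2)/4)


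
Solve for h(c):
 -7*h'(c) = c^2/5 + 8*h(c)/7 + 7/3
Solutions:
 h(c) = C1*exp(-8*c/49) - 7*c^2/40 + 343*c/160 - 58261/3840


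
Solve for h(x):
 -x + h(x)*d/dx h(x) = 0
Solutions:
 h(x) = -sqrt(C1 + x^2)
 h(x) = sqrt(C1 + x^2)


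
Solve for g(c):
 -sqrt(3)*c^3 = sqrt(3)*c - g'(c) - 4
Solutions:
 g(c) = C1 + sqrt(3)*c^4/4 + sqrt(3)*c^2/2 - 4*c


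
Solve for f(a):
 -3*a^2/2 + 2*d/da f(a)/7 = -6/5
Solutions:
 f(a) = C1 + 7*a^3/4 - 21*a/5


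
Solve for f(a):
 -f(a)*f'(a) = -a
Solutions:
 f(a) = -sqrt(C1 + a^2)
 f(a) = sqrt(C1 + a^2)


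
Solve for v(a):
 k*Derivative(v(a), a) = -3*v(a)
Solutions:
 v(a) = C1*exp(-3*a/k)


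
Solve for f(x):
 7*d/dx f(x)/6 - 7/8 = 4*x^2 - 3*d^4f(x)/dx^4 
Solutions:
 f(x) = C1 + C4*exp(-84^(1/3)*x/6) + 8*x^3/7 + 3*x/4 + (C2*sin(28^(1/3)*3^(5/6)*x/12) + C3*cos(28^(1/3)*3^(5/6)*x/12))*exp(84^(1/3)*x/12)


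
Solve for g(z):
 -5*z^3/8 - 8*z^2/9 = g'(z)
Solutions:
 g(z) = C1 - 5*z^4/32 - 8*z^3/27


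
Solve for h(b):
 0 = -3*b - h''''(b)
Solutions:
 h(b) = C1 + C2*b + C3*b^2 + C4*b^3 - b^5/40


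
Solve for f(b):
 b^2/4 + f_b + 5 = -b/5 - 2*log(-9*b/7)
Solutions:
 f(b) = C1 - b^3/12 - b^2/10 - 2*b*log(-b) + b*(-4*log(3) - 3 + 2*log(7))


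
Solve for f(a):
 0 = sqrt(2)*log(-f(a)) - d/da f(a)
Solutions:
 -li(-f(a)) = C1 + sqrt(2)*a


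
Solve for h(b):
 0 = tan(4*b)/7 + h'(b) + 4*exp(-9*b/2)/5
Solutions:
 h(b) = C1 - log(tan(4*b)^2 + 1)/56 + 8*exp(-9*b/2)/45


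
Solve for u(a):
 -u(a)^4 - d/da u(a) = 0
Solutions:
 u(a) = (-3^(2/3) - 3*3^(1/6)*I)*(1/(C1 + a))^(1/3)/6
 u(a) = (-3^(2/3) + 3*3^(1/6)*I)*(1/(C1 + a))^(1/3)/6
 u(a) = (1/(C1 + 3*a))^(1/3)


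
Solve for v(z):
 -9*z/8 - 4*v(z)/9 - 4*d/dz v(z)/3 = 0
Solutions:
 v(z) = C1*exp(-z/3) - 81*z/32 + 243/32


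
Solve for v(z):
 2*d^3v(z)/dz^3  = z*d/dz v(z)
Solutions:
 v(z) = C1 + Integral(C2*airyai(2^(2/3)*z/2) + C3*airybi(2^(2/3)*z/2), z)


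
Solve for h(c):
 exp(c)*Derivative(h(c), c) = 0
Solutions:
 h(c) = C1


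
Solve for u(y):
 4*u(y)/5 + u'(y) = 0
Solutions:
 u(y) = C1*exp(-4*y/5)


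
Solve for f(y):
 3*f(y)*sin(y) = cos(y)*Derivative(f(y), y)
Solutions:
 f(y) = C1/cos(y)^3


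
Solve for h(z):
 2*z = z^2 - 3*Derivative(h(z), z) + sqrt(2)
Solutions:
 h(z) = C1 + z^3/9 - z^2/3 + sqrt(2)*z/3


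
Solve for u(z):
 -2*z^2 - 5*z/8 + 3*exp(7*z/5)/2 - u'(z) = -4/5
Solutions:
 u(z) = C1 - 2*z^3/3 - 5*z^2/16 + 4*z/5 + 15*exp(7*z/5)/14


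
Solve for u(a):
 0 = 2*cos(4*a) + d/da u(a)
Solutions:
 u(a) = C1 - sin(4*a)/2


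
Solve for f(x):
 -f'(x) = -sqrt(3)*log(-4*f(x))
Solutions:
 -sqrt(3)*Integral(1/(log(-_y) + 2*log(2)), (_y, f(x)))/3 = C1 - x


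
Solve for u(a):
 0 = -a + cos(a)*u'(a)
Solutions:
 u(a) = C1 + Integral(a/cos(a), a)


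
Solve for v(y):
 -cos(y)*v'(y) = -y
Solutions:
 v(y) = C1 + Integral(y/cos(y), y)


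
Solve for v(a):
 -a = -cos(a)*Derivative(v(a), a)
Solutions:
 v(a) = C1 + Integral(a/cos(a), a)


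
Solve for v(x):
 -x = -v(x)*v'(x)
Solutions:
 v(x) = -sqrt(C1 + x^2)
 v(x) = sqrt(C1 + x^2)


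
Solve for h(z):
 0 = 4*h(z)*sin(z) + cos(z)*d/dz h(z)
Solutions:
 h(z) = C1*cos(z)^4


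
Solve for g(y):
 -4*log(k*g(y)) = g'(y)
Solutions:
 li(k*g(y))/k = C1 - 4*y


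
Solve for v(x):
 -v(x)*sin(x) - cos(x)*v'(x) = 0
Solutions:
 v(x) = C1*cos(x)


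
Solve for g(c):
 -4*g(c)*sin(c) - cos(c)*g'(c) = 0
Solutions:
 g(c) = C1*cos(c)^4


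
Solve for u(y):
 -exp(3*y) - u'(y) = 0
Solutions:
 u(y) = C1 - exp(3*y)/3


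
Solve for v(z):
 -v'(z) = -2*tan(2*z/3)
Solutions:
 v(z) = C1 - 3*log(cos(2*z/3))


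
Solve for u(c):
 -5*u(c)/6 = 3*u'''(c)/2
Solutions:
 u(c) = C3*exp(-15^(1/3)*c/3) + (C1*sin(3^(5/6)*5^(1/3)*c/6) + C2*cos(3^(5/6)*5^(1/3)*c/6))*exp(15^(1/3)*c/6)


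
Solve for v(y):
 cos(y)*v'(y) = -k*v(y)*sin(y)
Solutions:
 v(y) = C1*exp(k*log(cos(y)))


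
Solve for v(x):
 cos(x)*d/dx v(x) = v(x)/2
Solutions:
 v(x) = C1*(sin(x) + 1)^(1/4)/(sin(x) - 1)^(1/4)


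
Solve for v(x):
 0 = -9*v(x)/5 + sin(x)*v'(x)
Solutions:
 v(x) = C1*(cos(x) - 1)^(9/10)/(cos(x) + 1)^(9/10)


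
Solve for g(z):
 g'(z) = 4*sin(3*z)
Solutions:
 g(z) = C1 - 4*cos(3*z)/3


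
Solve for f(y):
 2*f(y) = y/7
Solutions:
 f(y) = y/14


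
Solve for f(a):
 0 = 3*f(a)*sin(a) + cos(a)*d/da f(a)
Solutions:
 f(a) = C1*cos(a)^3


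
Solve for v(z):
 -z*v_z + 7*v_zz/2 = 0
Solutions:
 v(z) = C1 + C2*erfi(sqrt(7)*z/7)


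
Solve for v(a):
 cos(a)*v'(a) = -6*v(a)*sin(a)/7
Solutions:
 v(a) = C1*cos(a)^(6/7)


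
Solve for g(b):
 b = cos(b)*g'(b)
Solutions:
 g(b) = C1 + Integral(b/cos(b), b)


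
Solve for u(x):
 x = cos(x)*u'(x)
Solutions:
 u(x) = C1 + Integral(x/cos(x), x)


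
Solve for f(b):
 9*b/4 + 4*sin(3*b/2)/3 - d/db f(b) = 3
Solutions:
 f(b) = C1 + 9*b^2/8 - 3*b - 8*cos(3*b/2)/9
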